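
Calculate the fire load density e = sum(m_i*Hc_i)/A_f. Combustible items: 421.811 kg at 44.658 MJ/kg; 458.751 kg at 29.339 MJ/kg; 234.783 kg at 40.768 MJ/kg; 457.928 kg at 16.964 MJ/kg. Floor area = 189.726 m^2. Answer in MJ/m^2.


Total energy = 421.811*44.658 + 458.751*29.339 + 234.783*40.768 + 457.928*16.964
= 18837.24 + 13459.30 + 9571.633 + 7768.291
= 49636.46 MJ
e = 49636.46 / 189.726 = 261.62 MJ/m^2

261.62 MJ/m^2


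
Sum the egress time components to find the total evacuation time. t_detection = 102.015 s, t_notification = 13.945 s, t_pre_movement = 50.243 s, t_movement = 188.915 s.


Total = 102.015 + 13.945 + 50.243 + 188.915 = 355.118 s

355.118 s


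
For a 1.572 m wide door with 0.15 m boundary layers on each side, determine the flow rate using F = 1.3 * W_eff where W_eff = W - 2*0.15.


W_eff = 1.572 - 0.30 = 1.272 m
F = 1.3 * 1.272 = 1.6536 persons/s

1.6536 persons/s


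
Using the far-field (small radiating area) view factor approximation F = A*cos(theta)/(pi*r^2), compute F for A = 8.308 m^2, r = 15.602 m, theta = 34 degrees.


cos(34 deg) = 0.82904
pi*r^2 = 764.73
F = 8.308 * 0.82904 / 764.73 = 0.0090066

0.0090066


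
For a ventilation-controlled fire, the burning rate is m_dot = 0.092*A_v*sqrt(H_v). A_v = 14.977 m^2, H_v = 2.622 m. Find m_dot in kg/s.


sqrt(H_v) = 1.6193
m_dot = 0.092 * 14.977 * 1.6193 = 2.2312 kg/s

2.2312 kg/s


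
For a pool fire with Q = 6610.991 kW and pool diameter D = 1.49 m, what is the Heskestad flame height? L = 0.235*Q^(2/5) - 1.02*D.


Q^(2/5) = 33.737
0.235 * Q^(2/5) = 7.9282
1.02 * D = 1.5198
L = 6.4084 m

6.4084 m


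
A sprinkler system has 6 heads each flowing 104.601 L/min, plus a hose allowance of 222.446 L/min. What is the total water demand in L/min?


Sprinkler demand = 6 * 104.601 = 627.606 L/min
Total = 627.606 + 222.446 = 850.052 L/min

850.052 L/min


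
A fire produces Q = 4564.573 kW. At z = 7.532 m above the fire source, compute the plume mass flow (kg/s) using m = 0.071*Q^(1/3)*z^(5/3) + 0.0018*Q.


Q^(1/3) = 16.588
z^(5/3) = 28.941
First term = 0.071 * 16.588 * 28.941 = 34.086
Second term = 0.0018 * 4564.573 = 8.2162
m = 42.302 kg/s

42.302 kg/s


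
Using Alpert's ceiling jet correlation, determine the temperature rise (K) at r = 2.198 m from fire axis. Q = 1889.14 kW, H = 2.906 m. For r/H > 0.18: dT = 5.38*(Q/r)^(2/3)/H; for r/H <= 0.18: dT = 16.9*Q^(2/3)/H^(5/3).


r/H = 2.198 / 2.906 = 0.75637
r/H > 0.18, so dT = 5.38*(Q/r)^(2/3)/H
Q/r = 859.48
(Q/r)^(2/3) = 90.398
dT = 5.38 * 90.398 / 2.906 = 167.36 K

167.36 K


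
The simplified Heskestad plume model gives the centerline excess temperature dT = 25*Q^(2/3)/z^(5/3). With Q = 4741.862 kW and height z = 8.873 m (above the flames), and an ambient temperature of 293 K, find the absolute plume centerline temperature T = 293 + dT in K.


Q^(2/3) = 282.25
z^(5/3) = 38.029
dT = 25 * 282.25 / 38.029 = 185.55 K
T = 293 + 185.55 = 478.55 K

478.55 K


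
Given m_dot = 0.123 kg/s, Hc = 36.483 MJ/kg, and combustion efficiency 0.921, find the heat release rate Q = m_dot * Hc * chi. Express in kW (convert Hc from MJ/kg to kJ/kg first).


Hc = 36.483 MJ/kg = 36.483 * 1000 kJ/kg = 36483 kJ/kg
Q = 0.123 kg/s * 36483 kJ/kg * 0.921 = 4132.9 kW

4132.9 kW


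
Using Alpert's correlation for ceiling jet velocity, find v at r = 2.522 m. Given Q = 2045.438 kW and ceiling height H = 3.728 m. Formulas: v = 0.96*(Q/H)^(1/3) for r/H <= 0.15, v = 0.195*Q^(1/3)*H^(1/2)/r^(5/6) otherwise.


r/H = 2.522 / 3.728 = 0.67650
r/H > 0.15, so v = 0.195*Q^(1/3)*H^(1/2)/r^(5/6)
Q^(1/3) = 12.694
H^(1/2) = 1.9308
r^(5/6) = 2.1617
v = 0.195 * 12.694 * 1.9308 / 2.1617 = 2.2110 m/s

2.2110 m/s


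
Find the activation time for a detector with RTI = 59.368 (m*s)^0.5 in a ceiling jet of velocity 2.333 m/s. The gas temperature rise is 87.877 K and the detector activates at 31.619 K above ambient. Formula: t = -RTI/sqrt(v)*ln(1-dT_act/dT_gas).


dT_act/dT_gas = 0.35981
ln(1 - 0.35981) = -0.44599
t = -59.368 / sqrt(2.333) * -0.44599 = 17.335 s

17.335 s


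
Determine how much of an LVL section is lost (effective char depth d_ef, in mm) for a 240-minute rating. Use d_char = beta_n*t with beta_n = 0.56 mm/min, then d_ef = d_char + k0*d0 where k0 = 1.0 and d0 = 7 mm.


d_char = 0.56 * 240 = 134.4 mm
d_ef = 134.4 + 1.0*7 = 141.4 mm

141.4 mm


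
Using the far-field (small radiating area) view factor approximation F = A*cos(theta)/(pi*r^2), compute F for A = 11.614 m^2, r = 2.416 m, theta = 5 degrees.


cos(5 deg) = 0.99619
pi*r^2 = 18.338
F = 11.614 * 0.99619 / 18.338 = 0.63093

0.63093


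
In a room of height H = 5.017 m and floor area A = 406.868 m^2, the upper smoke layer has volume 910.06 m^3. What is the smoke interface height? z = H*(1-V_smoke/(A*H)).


V/(A*H) = 0.44583
1 - 0.44583 = 0.55417
z = 5.017 * 0.55417 = 2.7803 m

2.7803 m


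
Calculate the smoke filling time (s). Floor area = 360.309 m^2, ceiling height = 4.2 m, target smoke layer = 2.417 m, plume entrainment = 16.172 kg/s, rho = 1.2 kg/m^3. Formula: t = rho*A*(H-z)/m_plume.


H - z = 1.783 m
t = 1.2 * 360.309 * 1.783 / 16.172 = 47.670 s

47.670 s


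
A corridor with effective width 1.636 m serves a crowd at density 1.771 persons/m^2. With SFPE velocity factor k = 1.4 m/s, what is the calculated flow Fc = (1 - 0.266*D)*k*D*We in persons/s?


1 - 0.266*D = 1 - 0.266*1.771 = 0.52891
Fs = 0.52891 * 1.4 * 1.771 = 1.3114 persons/(s*m)
Fc = 1.3114 * 1.636 = 2.1454 persons/s

2.1454 persons/s


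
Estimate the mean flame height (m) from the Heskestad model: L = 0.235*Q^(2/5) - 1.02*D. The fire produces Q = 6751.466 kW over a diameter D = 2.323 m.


Q^(2/5) = 34.022
0.235 * Q^(2/5) = 7.9952
1.02 * D = 2.3695
L = 5.6257 m

5.6257 m


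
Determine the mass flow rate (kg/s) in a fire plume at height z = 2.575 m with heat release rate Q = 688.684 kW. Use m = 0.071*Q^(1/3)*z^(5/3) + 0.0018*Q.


Q^(1/3) = 8.8309
z^(5/3) = 4.8376
First term = 0.071 * 8.8309 * 4.8376 = 3.0331
Second term = 0.0018 * 688.684 = 1.2396
m = 4.2728 kg/s

4.2728 kg/s


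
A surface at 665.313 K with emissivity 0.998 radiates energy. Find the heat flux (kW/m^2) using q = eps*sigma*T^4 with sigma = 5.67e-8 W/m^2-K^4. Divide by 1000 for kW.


T^4 = 1.9593e+11
q = 0.998 * 5.67e-8 * 1.9593e+11 / 1000 = 11.087 kW/m^2

11.087 kW/m^2


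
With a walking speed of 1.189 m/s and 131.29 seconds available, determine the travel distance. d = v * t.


d = 1.189 * 131.29 = 156.10 m

156.10 m


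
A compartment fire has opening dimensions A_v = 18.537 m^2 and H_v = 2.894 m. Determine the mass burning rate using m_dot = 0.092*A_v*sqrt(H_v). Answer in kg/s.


sqrt(H_v) = 1.7012
m_dot = 0.092 * 18.537 * 1.7012 = 2.9012 kg/s

2.9012 kg/s


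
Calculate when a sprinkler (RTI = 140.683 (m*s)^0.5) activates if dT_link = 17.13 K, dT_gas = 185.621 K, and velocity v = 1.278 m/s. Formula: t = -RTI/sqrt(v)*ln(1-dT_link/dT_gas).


dT_link/dT_gas = 0.092285
ln(1 - 0.092285) = -0.096825
t = -140.683 / sqrt(1.278) * -0.096825 = 12.049 s

12.049 s


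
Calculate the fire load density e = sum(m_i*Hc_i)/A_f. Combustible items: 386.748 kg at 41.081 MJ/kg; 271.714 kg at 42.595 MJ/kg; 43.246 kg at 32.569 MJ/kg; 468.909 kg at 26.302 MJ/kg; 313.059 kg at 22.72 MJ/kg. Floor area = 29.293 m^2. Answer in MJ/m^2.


Total energy = 386.748*41.081 + 271.714*42.595 + 43.246*32.569 + 468.909*26.302 + 313.059*22.72
= 15887.99 + 11573.66 + 1408.479 + 12333.24 + 7112.700
= 48316.08 MJ
e = 48316.08 / 29.293 = 1649.4 MJ/m^2

1649.4 MJ/m^2


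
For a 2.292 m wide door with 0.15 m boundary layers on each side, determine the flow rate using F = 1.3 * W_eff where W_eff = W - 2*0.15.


W_eff = 2.292 - 0.30 = 1.992 m
F = 1.3 * 1.992 = 2.5896 persons/s

2.5896 persons/s


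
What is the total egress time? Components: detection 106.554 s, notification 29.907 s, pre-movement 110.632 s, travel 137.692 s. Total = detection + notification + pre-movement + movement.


Total = 106.554 + 29.907 + 110.632 + 137.692 = 384.785 s

384.785 s


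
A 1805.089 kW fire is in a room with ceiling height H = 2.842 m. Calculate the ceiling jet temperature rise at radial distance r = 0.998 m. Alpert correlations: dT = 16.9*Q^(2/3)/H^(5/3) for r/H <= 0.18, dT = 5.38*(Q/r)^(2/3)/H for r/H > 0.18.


r/H = 0.998 / 2.842 = 0.35116
r/H > 0.18, so dT = 5.38*(Q/r)^(2/3)/H
Q/r = 1808.7
(Q/r)^(2/3) = 148.45
dT = 5.38 * 148.45 / 2.842 = 281.02 K

281.02 K


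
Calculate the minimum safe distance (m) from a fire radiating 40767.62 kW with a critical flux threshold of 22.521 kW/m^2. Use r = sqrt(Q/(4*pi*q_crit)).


4*pi*q_crit = 283.01
Q/(4*pi*q_crit) = 144.05
r = sqrt(144.05) = 12.002 m

12.002 m


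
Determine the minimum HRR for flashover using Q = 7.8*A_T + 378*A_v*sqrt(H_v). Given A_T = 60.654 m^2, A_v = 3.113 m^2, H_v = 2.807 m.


7.8*A_T = 473.10
sqrt(H_v) = 1.6754
378*A_v*sqrt(H_v) = 1971.5
Q = 473.10 + 1971.5 = 2444.6 kW

2444.6 kW


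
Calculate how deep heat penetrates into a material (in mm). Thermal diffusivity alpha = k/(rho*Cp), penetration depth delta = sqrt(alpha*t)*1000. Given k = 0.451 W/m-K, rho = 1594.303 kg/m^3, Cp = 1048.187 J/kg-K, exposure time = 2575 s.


alpha = 0.451 / (1594.303 * 1048.187) = 2.6988e-07 m^2/s
alpha * t = 0.00069493
delta = sqrt(0.00069493) * 1000 = 26.362 mm

26.362 mm


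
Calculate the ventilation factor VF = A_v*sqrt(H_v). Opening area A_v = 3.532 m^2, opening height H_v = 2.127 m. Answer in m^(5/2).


sqrt(H_v) = 1.4584
VF = 3.532 * 1.4584 = 5.1512 m^(5/2)

5.1512 m^(5/2)


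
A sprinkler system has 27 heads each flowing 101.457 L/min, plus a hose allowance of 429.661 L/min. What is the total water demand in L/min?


Sprinkler demand = 27 * 101.457 = 2739.339 L/min
Total = 2739.339 + 429.661 = 3169 L/min

3169 L/min


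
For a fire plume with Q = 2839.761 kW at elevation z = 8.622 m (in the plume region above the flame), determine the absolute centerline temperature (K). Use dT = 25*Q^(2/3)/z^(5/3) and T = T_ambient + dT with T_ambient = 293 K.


Q^(2/3) = 200.53
z^(5/3) = 36.253
dT = 25 * 200.53 / 36.253 = 138.29 K
T = 293 + 138.29 = 431.29 K

431.29 K


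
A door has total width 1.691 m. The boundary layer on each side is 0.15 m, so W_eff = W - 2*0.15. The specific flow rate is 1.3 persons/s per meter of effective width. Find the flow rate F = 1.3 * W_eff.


W_eff = 1.691 - 0.30 = 1.391 m
F = 1.3 * 1.391 = 1.8083 persons/s

1.8083 persons/s


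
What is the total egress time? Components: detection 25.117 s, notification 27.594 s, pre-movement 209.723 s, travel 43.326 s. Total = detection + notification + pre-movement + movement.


Total = 25.117 + 27.594 + 209.723 + 43.326 = 305.76 s

305.76 s


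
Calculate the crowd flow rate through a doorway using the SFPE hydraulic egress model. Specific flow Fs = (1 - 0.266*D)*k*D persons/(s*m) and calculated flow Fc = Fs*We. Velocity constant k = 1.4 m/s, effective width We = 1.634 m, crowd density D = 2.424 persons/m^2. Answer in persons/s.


1 - 0.266*D = 1 - 0.266*2.424 = 0.35522
Fs = 0.35522 * 1.4 * 2.424 = 1.2055 persons/(s*m)
Fc = 1.2055 * 1.634 = 1.9697 persons/s

1.9697 persons/s


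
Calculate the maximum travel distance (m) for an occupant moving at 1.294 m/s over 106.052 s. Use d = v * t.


d = 1.294 * 106.052 = 137.23 m

137.23 m


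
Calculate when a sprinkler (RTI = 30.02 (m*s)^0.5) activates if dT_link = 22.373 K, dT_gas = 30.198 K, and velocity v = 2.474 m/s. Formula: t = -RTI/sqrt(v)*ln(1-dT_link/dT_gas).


dT_link/dT_gas = 0.74088
ln(1 - 0.74088) = -1.3505
t = -30.02 / sqrt(2.474) * -1.3505 = 25.774 s

25.774 s


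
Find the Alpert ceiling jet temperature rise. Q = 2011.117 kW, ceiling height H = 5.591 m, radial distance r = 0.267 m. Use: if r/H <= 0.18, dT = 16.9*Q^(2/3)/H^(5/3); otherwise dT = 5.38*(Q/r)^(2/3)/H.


r/H = 0.267 / 5.591 = 0.047755
r/H <= 0.18, so dT = 16.9*Q^(2/3)/H^(5/3)
Q^(2/3) = 159.33
H^(5/3) = 17.612
dT = 16.9 * 159.33 / 17.612 = 152.88 K

152.88 K


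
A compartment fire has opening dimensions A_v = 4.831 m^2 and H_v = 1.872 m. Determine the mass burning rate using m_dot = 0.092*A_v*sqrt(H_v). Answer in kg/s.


sqrt(H_v) = 1.3682
m_dot = 0.092 * 4.831 * 1.3682 = 0.60810 kg/s

0.60810 kg/s


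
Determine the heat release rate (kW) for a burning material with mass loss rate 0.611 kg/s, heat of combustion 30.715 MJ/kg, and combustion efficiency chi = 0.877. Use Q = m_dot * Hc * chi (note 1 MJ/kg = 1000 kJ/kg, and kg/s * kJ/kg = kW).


Hc = 30.715 MJ/kg = 30.715 * 1000 kJ/kg = 30715 kJ/kg
Q = 0.611 kg/s * 30715 kJ/kg * 0.877 = 16459 kW

16459 kW


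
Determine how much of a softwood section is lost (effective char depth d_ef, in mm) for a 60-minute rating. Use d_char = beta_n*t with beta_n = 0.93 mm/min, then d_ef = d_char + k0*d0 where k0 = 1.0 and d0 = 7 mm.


d_char = 0.93 * 60 = 55.8 mm
d_ef = 55.8 + 1.0*7 = 62.8 mm

62.8 mm


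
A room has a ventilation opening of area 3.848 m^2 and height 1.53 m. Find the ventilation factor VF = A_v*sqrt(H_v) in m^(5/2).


sqrt(H_v) = 1.2369
VF = 3.848 * 1.2369 = 4.7597 m^(5/2)

4.7597 m^(5/2)


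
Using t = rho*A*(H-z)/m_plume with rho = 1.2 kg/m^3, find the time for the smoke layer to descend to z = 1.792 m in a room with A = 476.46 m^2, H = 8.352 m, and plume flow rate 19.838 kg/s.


H - z = 6.56 m
t = 1.2 * 476.46 * 6.56 / 19.838 = 189.07 s

189.07 s


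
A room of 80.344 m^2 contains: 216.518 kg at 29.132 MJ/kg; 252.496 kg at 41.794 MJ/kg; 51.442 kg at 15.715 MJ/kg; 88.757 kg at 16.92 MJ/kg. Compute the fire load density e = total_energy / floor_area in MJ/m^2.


Total energy = 216.518*29.132 + 252.496*41.794 + 51.442*15.715 + 88.757*16.92
= 6307.602 + 10552.82 + 808.4110 + 1501.768
= 19170.60 MJ
e = 19170.60 / 80.344 = 238.61 MJ/m^2

238.61 MJ/m^2


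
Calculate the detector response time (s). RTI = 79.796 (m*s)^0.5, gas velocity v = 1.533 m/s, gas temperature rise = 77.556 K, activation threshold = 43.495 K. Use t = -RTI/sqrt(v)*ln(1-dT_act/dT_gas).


dT_act/dT_gas = 0.56082
ln(1 - 0.56082) = -0.82285
t = -79.796 / sqrt(1.533) * -0.82285 = 53.031 s

53.031 s


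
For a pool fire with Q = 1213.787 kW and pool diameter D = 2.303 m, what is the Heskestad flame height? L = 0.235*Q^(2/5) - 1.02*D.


Q^(2/5) = 17.126
0.235 * Q^(2/5) = 4.0246
1.02 * D = 2.3491
L = 1.6756 m

1.6756 m


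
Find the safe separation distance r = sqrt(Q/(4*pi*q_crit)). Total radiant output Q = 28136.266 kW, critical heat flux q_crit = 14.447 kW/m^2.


4*pi*q_crit = 181.55
Q/(4*pi*q_crit) = 154.98
r = sqrt(154.98) = 12.449 m

12.449 m


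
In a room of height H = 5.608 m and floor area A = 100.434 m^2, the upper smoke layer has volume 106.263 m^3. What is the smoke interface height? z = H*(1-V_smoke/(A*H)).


V/(A*H) = 0.18867
1 - 0.18867 = 0.81133
z = 5.608 * 0.81133 = 4.5500 m

4.5500 m


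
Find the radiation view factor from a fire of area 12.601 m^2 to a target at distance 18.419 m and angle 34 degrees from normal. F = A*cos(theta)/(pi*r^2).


cos(34 deg) = 0.82904
pi*r^2 = 1065.8
F = 12.601 * 0.82904 / 1065.8 = 0.0098016

0.0098016


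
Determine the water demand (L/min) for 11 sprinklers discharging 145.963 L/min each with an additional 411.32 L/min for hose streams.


Sprinkler demand = 11 * 145.963 = 1605.593 L/min
Total = 1605.593 + 411.32 = 2016.913 L/min

2016.913 L/min


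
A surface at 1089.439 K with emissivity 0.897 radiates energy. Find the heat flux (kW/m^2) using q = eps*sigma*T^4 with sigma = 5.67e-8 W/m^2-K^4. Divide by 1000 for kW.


T^4 = 1.4087e+12
q = 0.897 * 5.67e-8 * 1.4087e+12 / 1000 = 71.645 kW/m^2

71.645 kW/m^2


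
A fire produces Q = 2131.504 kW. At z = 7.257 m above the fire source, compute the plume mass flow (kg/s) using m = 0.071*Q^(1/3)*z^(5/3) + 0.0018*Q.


Q^(1/3) = 12.870
z^(5/3) = 27.202
First term = 0.071 * 12.870 * 27.202 = 24.855
Second term = 0.0018 * 2131.504 = 3.8367
m = 28.692 kg/s

28.692 kg/s


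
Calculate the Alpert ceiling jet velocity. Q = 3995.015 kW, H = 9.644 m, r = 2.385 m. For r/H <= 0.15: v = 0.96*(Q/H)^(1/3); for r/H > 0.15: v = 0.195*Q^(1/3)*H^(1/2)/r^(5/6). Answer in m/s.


r/H = 2.385 / 9.644 = 0.24730
r/H > 0.15, so v = 0.195*Q^(1/3)*H^(1/2)/r^(5/6)
Q^(1/3) = 15.867
H^(1/2) = 3.1055
r^(5/6) = 2.0634
v = 0.195 * 15.867 * 3.1055 / 2.0634 = 4.6569 m/s

4.6569 m/s


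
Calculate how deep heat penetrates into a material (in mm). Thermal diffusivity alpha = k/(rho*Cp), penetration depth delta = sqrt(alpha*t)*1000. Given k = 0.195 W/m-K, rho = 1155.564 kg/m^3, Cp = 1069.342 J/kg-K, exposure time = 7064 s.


alpha = 0.195 / (1155.564 * 1069.342) = 1.5781e-07 m^2/s
alpha * t = 0.0011147
delta = sqrt(0.0011147) * 1000 = 33.388 mm

33.388 mm


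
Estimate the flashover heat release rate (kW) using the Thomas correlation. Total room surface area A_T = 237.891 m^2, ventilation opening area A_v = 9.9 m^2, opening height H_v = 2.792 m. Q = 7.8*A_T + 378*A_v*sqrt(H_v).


7.8*A_T = 1855.5
sqrt(H_v) = 1.6709
378*A_v*sqrt(H_v) = 6252.9
Q = 1855.5 + 6252.9 = 8108.5 kW

8108.5 kW


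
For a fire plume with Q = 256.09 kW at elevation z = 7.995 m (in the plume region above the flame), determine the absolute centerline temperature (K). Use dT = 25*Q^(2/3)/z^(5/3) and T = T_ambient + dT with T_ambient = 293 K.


Q^(2/3) = 40.327
z^(5/3) = 31.967
dT = 25 * 40.327 / 31.967 = 31.538 K
T = 293 + 31.538 = 324.54 K

324.54 K


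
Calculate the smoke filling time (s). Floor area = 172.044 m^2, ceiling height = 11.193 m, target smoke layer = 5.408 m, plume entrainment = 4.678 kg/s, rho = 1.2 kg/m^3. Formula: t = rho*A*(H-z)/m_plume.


H - z = 5.785 m
t = 1.2 * 172.044 * 5.785 / 4.678 = 255.31 s

255.31 s


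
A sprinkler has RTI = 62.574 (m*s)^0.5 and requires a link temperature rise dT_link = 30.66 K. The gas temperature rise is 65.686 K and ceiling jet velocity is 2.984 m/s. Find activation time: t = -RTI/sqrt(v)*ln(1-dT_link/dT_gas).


dT_link/dT_gas = 0.46677
ln(1 - 0.46677) = -0.62880
t = -62.574 / sqrt(2.984) * -0.62880 = 22.777 s

22.777 s


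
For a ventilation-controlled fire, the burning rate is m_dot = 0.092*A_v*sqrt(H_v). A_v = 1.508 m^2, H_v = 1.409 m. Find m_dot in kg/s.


sqrt(H_v) = 1.1870
m_dot = 0.092 * 1.508 * 1.1870 = 0.16468 kg/s

0.16468 kg/s


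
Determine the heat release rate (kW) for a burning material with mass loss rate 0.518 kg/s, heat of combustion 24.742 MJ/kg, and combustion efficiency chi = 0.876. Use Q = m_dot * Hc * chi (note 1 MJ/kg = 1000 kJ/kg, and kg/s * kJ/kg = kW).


Hc = 24.742 MJ/kg = 24.742 * 1000 kJ/kg = 24742 kJ/kg
Q = 0.518 kg/s * 24742 kJ/kg * 0.876 = 11227 kW

11227 kW


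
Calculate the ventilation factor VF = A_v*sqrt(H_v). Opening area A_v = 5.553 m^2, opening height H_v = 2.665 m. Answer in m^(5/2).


sqrt(H_v) = 1.6325
VF = 5.553 * 1.6325 = 9.0652 m^(5/2)

9.0652 m^(5/2)


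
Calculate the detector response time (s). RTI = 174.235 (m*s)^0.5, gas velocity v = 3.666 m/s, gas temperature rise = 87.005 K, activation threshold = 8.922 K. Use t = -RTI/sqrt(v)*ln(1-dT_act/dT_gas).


dT_act/dT_gas = 0.10255
ln(1 - 0.10255) = -0.10819
t = -174.235 / sqrt(3.666) * -0.10819 = 9.8455 s

9.8455 s


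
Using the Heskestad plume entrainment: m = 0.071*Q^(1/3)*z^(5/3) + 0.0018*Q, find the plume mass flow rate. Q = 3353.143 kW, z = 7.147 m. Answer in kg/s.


Q^(1/3) = 14.968
z^(5/3) = 26.518
First term = 0.071 * 14.968 * 26.518 = 28.180
Second term = 0.0018 * 3353.143 = 6.0357
m = 34.216 kg/s

34.216 kg/s


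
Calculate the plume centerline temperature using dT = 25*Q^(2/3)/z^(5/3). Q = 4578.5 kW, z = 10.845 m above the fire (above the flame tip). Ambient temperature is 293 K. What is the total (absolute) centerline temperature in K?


Q^(2/3) = 275.73
z^(5/3) = 53.135
dT = 25 * 275.73 / 53.135 = 129.73 K
T = 293 + 129.73 = 422.73 K

422.73 K


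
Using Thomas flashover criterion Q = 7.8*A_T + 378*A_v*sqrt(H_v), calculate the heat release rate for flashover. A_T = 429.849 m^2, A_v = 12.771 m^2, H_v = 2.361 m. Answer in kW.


7.8*A_T = 3352.8
sqrt(H_v) = 1.5366
378*A_v*sqrt(H_v) = 7417.6
Q = 3352.8 + 7417.6 = 10770 kW

10770 kW


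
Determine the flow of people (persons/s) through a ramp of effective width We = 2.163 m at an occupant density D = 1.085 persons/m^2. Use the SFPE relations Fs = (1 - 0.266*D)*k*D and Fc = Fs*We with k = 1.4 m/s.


1 - 0.266*D = 1 - 0.266*1.085 = 0.71139
Fs = 0.71139 * 1.4 * 1.085 = 1.0806 persons/(s*m)
Fc = 1.0806 * 2.163 = 2.3373 persons/s

2.3373 persons/s


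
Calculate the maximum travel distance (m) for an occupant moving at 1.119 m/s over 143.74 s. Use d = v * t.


d = 1.119 * 143.74 = 160.85 m

160.85 m


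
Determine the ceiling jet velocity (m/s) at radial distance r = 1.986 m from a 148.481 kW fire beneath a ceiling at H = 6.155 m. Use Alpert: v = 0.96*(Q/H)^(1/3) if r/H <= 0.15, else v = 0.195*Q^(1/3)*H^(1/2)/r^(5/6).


r/H = 1.986 / 6.155 = 0.32266
r/H > 0.15, so v = 0.195*Q^(1/3)*H^(1/2)/r^(5/6)
Q^(1/3) = 5.2953
H^(1/2) = 2.4809
r^(5/6) = 1.7714
v = 0.195 * 5.2953 * 2.4809 / 1.7714 = 1.4462 m/s

1.4462 m/s


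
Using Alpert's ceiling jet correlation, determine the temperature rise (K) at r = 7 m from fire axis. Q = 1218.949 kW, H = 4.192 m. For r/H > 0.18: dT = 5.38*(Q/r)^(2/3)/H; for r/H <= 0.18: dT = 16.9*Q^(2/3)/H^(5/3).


r/H = 7 / 4.192 = 1.6698
r/H > 0.18, so dT = 5.38*(Q/r)^(2/3)/H
Q/r = 174.14
(Q/r)^(2/3) = 31.184
dT = 5.38 * 31.184 / 4.192 = 40.021 K

40.021 K


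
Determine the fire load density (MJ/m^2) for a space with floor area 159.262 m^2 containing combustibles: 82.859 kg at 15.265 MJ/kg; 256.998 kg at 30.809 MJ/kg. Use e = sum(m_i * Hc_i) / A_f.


Total energy = 82.859*15.265 + 256.998*30.809
= 1264.843 + 7917.851
= 9182.694 MJ
e = 9182.694 / 159.262 = 57.658 MJ/m^2

57.658 MJ/m^2


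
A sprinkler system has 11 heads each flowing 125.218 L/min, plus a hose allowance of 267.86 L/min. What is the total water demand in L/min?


Sprinkler demand = 11 * 125.218 = 1377.398 L/min
Total = 1377.398 + 267.86 = 1645.258 L/min

1645.258 L/min


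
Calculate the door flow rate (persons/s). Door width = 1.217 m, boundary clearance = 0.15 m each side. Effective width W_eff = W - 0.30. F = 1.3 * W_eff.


W_eff = 1.217 - 0.30 = 0.917 m
F = 1.3 * 0.917 = 1.1921 persons/s

1.1921 persons/s


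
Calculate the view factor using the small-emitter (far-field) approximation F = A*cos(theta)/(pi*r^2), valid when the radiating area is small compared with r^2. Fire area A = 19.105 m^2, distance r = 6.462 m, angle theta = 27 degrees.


cos(27 deg) = 0.89101
pi*r^2 = 131.18
F = 19.105 * 0.89101 / 131.18 = 0.12976

0.12976


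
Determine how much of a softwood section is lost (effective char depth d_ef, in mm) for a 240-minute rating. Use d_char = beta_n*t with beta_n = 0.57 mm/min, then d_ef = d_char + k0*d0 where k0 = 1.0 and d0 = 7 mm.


d_char = 0.57 * 240 = 136.8 mm
d_ef = 136.8 + 1.0*7 = 143.8 mm

143.8 mm


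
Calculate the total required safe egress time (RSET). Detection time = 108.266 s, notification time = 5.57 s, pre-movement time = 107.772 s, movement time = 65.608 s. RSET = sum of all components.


Total = 108.266 + 5.57 + 107.772 + 65.608 = 287.216 s

287.216 s


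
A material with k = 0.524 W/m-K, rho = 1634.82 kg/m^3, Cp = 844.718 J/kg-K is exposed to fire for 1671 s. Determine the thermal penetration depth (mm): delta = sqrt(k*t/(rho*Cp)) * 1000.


alpha = 0.524 / (1634.82 * 844.718) = 3.7945e-07 m^2/s
alpha * t = 0.00063405
delta = sqrt(0.00063405) * 1000 = 25.180 mm

25.180 mm


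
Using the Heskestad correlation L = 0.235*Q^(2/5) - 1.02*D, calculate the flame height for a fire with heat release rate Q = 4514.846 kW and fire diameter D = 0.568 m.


Q^(2/5) = 28.964
0.235 * Q^(2/5) = 6.8065
1.02 * D = 0.57936
L = 6.2272 m

6.2272 m


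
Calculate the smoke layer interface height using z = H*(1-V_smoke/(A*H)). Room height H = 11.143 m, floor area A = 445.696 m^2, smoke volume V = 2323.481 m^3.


V/(A*H) = 0.46784
1 - 0.46784 = 0.53216
z = 11.143 * 0.53216 = 5.9298 m

5.9298 m


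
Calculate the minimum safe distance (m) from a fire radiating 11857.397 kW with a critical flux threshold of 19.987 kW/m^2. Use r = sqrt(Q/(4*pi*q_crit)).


4*pi*q_crit = 251.16
Q/(4*pi*q_crit) = 47.210
r = sqrt(47.210) = 6.8709 m

6.8709 m


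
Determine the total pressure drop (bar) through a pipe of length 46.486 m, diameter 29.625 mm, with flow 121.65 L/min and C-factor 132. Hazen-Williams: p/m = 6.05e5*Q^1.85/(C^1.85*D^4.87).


Q^1.85 = 7202.1
C^1.85 = 8376.5
D^4.87 = 1.4688e+07
p/m = 0.035414 bar/m
p_total = 0.035414 * 46.486 = 1.6463 bar

1.6463 bar


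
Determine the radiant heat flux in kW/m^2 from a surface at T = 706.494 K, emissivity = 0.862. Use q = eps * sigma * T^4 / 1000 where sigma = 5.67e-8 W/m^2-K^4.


T^4 = 2.4913e+11
q = 0.862 * 5.67e-8 * 2.4913e+11 / 1000 = 12.177 kW/m^2

12.177 kW/m^2


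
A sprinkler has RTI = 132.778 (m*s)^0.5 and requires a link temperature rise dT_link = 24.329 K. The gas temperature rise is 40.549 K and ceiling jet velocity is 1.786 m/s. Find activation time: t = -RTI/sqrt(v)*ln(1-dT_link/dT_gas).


dT_link/dT_gas = 0.59999
ln(1 - 0.59999) = -0.91627
t = -132.778 / sqrt(1.786) * -0.91627 = 91.035 s

91.035 s


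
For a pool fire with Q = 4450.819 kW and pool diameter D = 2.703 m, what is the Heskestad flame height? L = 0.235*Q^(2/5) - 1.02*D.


Q^(2/5) = 28.799
0.235 * Q^(2/5) = 6.7677
1.02 * D = 2.7571
L = 4.0107 m

4.0107 m


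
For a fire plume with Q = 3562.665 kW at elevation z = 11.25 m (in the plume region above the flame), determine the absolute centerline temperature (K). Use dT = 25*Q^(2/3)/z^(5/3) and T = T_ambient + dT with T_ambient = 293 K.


Q^(2/3) = 233.27
z^(5/3) = 56.483
dT = 25 * 233.27 / 56.483 = 103.25 K
T = 293 + 103.25 = 396.25 K

396.25 K


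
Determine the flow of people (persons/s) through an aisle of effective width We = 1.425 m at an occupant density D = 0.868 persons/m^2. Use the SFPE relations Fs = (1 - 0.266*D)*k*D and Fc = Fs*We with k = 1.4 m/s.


1 - 0.266*D = 1 - 0.266*0.868 = 0.76911
Fs = 0.76911 * 1.4 * 0.868 = 0.93462 persons/(s*m)
Fc = 0.93462 * 1.425 = 1.3318 persons/s

1.3318 persons/s


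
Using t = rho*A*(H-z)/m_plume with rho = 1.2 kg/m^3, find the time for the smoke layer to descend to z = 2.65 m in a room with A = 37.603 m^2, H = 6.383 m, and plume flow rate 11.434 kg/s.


H - z = 3.733 m
t = 1.2 * 37.603 * 3.733 / 11.434 = 14.732 s

14.732 s


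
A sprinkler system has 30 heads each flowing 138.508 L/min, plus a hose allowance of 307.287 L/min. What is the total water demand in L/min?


Sprinkler demand = 30 * 138.508 = 4155.24 L/min
Total = 4155.24 + 307.287 = 4462.527 L/min

4462.527 L/min


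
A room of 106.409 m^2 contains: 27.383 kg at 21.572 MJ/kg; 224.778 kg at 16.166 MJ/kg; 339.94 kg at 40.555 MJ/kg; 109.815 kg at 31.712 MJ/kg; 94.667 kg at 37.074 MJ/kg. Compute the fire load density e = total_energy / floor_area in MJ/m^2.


Total energy = 27.383*21.572 + 224.778*16.166 + 339.94*40.555 + 109.815*31.712 + 94.667*37.074
= 590.7061 + 3633.761 + 13786.27 + 3482.453 + 3509.684
= 25002.87 MJ
e = 25002.87 / 106.409 = 234.97 MJ/m^2

234.97 MJ/m^2


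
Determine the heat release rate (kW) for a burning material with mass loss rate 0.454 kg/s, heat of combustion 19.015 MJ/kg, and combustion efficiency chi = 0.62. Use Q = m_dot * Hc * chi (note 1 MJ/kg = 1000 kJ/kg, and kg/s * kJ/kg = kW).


Hc = 19.015 MJ/kg = 19.015 * 1000 kJ/kg = 19015 kJ/kg
Q = 0.454 kg/s * 19015 kJ/kg * 0.62 = 5352.3 kW

5352.3 kW


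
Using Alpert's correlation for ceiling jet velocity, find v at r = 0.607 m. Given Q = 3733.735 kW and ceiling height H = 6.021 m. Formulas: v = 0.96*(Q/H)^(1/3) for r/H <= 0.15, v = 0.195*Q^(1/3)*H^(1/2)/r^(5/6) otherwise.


r/H = 0.607 / 6.021 = 0.10081
r/H <= 0.15, so v = 0.96*(Q/H)^(1/3)
Q/H = 620.12
(Q/H)^(1/3) = 8.5276
v = 0.96 * 8.5276 = 8.1865 m/s

8.1865 m/s


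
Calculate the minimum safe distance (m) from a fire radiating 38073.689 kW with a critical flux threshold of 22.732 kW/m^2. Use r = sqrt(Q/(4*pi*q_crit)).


4*pi*q_crit = 285.66
Q/(4*pi*q_crit) = 133.28
r = sqrt(133.28) = 11.545 m

11.545 m


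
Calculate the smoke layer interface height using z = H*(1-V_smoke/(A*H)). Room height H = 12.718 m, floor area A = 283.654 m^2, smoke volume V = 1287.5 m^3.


V/(A*H) = 0.35689
1 - 0.35689 = 0.64311
z = 12.718 * 0.64311 = 8.1790 m

8.1790 m


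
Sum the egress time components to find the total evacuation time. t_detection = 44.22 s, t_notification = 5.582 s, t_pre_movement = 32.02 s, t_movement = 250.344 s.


Total = 44.22 + 5.582 + 32.02 + 250.344 = 332.166 s

332.166 s


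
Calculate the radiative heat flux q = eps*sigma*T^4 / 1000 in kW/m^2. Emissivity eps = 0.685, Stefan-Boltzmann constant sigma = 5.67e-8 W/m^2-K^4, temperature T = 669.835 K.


T^4 = 2.0131e+11
q = 0.685 * 5.67e-8 * 2.0131e+11 / 1000 = 7.8189 kW/m^2

7.8189 kW/m^2


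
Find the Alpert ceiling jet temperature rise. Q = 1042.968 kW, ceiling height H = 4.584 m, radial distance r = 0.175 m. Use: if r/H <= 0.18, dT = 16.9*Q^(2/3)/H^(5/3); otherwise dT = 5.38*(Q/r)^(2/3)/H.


r/H = 0.175 / 4.584 = 0.038176
r/H <= 0.18, so dT = 16.9*Q^(2/3)/H^(5/3)
Q^(2/3) = 102.84
H^(5/3) = 12.650
dT = 16.9 * 102.84 / 12.650 = 137.40 K

137.40 K


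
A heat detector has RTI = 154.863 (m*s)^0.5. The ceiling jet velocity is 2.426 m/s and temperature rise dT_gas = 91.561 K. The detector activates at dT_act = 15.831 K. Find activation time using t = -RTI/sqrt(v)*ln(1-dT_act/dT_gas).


dT_act/dT_gas = 0.17290
ln(1 - 0.17290) = -0.18983
t = -154.863 / sqrt(2.426) * -0.18983 = 18.874 s

18.874 s


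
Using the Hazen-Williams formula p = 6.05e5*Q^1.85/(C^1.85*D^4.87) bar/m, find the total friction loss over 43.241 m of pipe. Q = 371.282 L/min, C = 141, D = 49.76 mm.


Q^1.85 = 56748
C^1.85 = 9463.6
D^4.87 = 1.8357e+08
p/m = 0.019763 bar/m
p_total = 0.019763 * 43.241 = 0.85456 bar

0.85456 bar


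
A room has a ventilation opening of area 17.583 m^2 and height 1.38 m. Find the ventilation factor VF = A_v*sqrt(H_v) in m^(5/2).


sqrt(H_v) = 1.1747
VF = 17.583 * 1.1747 = 20.655 m^(5/2)

20.655 m^(5/2)


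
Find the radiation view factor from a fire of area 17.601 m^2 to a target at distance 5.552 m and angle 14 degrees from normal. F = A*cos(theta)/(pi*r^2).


cos(14 deg) = 0.97030
pi*r^2 = 96.839
F = 17.601 * 0.97030 / 96.839 = 0.17636

0.17636


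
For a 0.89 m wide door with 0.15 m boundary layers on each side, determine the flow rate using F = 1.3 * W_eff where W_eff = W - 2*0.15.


W_eff = 0.89 - 0.30 = 0.59 m
F = 1.3 * 0.59 = 0.767 persons/s

0.767 persons/s


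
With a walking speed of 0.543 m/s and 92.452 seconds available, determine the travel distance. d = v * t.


d = 0.543 * 92.452 = 50.201 m

50.201 m


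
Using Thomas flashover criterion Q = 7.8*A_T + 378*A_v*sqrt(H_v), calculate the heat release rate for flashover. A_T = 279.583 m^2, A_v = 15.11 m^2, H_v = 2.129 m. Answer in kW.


7.8*A_T = 2180.7
sqrt(H_v) = 1.4591
378*A_v*sqrt(H_v) = 8333.8
Q = 2180.7 + 8333.8 = 10515 kW

10515 kW


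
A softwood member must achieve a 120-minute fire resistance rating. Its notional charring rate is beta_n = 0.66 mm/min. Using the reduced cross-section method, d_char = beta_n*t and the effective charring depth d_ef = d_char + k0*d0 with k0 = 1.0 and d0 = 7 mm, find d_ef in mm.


d_char = 0.66 * 120 = 79.2 mm
d_ef = 79.2 + 1.0*7 = 86.2 mm

86.2 mm


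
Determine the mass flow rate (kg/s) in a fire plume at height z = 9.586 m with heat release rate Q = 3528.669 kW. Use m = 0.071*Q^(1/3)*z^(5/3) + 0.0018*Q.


Q^(1/3) = 15.224
z^(5/3) = 43.258
First term = 0.071 * 15.224 * 43.258 = 46.758
Second term = 0.0018 * 3528.669 = 6.3516
m = 53.110 kg/s

53.110 kg/s


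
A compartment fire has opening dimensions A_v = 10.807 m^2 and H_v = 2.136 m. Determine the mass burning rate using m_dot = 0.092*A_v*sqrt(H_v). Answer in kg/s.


sqrt(H_v) = 1.4615
m_dot = 0.092 * 10.807 * 1.4615 = 1.4531 kg/s

1.4531 kg/s


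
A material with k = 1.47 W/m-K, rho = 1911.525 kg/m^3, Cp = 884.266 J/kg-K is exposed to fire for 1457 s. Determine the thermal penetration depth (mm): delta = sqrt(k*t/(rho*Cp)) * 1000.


alpha = 1.47 / (1911.525 * 884.266) = 8.6967e-07 m^2/s
alpha * t = 0.0012671
delta = sqrt(0.0012671) * 1000 = 35.596 mm

35.596 mm


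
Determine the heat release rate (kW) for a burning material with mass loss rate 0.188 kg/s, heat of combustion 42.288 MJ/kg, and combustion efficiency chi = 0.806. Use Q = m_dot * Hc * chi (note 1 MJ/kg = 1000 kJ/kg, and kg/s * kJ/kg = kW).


Hc = 42.288 MJ/kg = 42.288 * 1000 kJ/kg = 42288 kJ/kg
Q = 0.188 kg/s * 42288 kJ/kg * 0.806 = 6407.8 kW

6407.8 kW


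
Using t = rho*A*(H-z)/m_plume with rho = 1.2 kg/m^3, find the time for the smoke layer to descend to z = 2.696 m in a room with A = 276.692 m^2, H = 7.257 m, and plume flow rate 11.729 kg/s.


H - z = 4.561 m
t = 1.2 * 276.692 * 4.561 / 11.729 = 129.12 s

129.12 s


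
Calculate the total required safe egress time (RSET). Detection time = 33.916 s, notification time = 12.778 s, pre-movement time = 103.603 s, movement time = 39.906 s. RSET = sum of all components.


Total = 33.916 + 12.778 + 103.603 + 39.906 = 190.203 s

190.203 s


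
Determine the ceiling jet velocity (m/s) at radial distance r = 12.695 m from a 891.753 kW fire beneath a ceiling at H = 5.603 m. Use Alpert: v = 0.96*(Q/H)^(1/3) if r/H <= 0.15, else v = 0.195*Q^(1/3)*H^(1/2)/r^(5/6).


r/H = 12.695 / 5.603 = 2.2658
r/H > 0.15, so v = 0.195*Q^(1/3)*H^(1/2)/r^(5/6)
Q^(1/3) = 9.6253
H^(1/2) = 2.3671
r^(5/6) = 8.3118
v = 0.195 * 9.6253 * 2.3671 / 8.3118 = 0.53452 m/s

0.53452 m/s


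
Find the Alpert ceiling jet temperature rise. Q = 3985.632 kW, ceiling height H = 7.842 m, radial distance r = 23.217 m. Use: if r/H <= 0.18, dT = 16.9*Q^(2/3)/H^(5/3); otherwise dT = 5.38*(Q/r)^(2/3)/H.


r/H = 23.217 / 7.842 = 2.9606
r/H > 0.18, so dT = 5.38*(Q/r)^(2/3)/H
Q/r = 171.67
(Q/r)^(2/3) = 30.888
dT = 5.38 * 30.888 / 7.842 = 21.191 K

21.191 K


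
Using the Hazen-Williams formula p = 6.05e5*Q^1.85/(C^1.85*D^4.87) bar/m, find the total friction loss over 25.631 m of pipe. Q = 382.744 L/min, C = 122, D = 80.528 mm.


Q^1.85 = 60032
C^1.85 = 7240.5
D^4.87 = 1.9141e+09
p/m = 0.0026206 bar/m
p_total = 0.0026206 * 25.631 = 0.067170 bar

0.067170 bar


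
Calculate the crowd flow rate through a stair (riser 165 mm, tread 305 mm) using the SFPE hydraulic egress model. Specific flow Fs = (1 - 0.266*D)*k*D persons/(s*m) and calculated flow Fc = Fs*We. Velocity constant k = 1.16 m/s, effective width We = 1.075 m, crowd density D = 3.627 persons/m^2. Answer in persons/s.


1 - 0.266*D = 1 - 0.266*3.627 = 0.035218
Fs = 0.035218 * 1.16 * 3.627 = 0.14817 persons/(s*m)
Fc = 0.14817 * 1.075 = 0.15929 persons/s

0.15929 persons/s


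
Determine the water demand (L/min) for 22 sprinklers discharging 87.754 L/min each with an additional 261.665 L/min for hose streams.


Sprinkler demand = 22 * 87.754 = 1930.588 L/min
Total = 1930.588 + 261.665 = 2192.253 L/min

2192.253 L/min


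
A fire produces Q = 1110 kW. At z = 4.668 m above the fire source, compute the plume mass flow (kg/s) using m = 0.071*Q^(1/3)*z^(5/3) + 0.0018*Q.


Q^(1/3) = 10.354
z^(5/3) = 13.038
First term = 0.071 * 10.354 * 13.038 = 9.5848
Second term = 0.0018 * 1110 = 1.998
m = 11.583 kg/s

11.583 kg/s


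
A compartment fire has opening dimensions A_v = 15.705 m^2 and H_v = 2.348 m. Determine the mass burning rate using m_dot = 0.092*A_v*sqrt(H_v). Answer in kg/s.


sqrt(H_v) = 1.5323
m_dot = 0.092 * 15.705 * 1.5323 = 2.2140 kg/s

2.2140 kg/s


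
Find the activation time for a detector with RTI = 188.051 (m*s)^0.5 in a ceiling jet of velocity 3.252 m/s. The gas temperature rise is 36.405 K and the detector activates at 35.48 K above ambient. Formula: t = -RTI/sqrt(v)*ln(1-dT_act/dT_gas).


dT_act/dT_gas = 0.97459
ln(1 - 0.97459) = -3.6727
t = -188.051 / sqrt(3.252) * -3.6727 = 382.99 s

382.99 s


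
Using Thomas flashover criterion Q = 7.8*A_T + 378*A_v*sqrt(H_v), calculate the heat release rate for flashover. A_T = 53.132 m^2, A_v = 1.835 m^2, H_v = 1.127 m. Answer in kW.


7.8*A_T = 414.43
sqrt(H_v) = 1.0616
378*A_v*sqrt(H_v) = 736.36
Q = 414.43 + 736.36 = 1150.8 kW

1150.8 kW


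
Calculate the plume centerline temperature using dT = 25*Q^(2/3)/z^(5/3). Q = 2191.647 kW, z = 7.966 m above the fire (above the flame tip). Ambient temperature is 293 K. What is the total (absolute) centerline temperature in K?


Q^(2/3) = 168.73
z^(5/3) = 31.774
dT = 25 * 168.73 / 31.774 = 132.76 K
T = 293 + 132.76 = 425.76 K

425.76 K


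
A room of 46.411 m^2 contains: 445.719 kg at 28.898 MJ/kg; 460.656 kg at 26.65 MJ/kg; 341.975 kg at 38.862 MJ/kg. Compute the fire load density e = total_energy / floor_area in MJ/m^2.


Total energy = 445.719*28.898 + 460.656*26.65 + 341.975*38.862
= 12880.39 + 12276.48 + 13289.83
= 38446.70 MJ
e = 38446.70 / 46.411 = 828.40 MJ/m^2

828.40 MJ/m^2


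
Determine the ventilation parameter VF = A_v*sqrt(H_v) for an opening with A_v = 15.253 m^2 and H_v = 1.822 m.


sqrt(H_v) = 1.3498
VF = 15.253 * 1.3498 = 20.589 m^(5/2)

20.589 m^(5/2)


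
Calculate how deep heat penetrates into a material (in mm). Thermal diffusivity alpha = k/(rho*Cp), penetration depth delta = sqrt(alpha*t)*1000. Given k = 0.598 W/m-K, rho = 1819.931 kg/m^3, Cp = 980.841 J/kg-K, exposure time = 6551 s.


alpha = 0.598 / (1819.931 * 980.841) = 3.3500e-07 m^2/s
alpha * t = 0.0021946
delta = sqrt(0.0021946) * 1000 = 46.847 mm

46.847 mm


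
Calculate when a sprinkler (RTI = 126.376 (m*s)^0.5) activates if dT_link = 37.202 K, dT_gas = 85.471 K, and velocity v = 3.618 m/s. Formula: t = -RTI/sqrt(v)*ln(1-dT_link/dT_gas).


dT_link/dT_gas = 0.43526
ln(1 - 0.43526) = -0.57139
t = -126.376 / sqrt(3.618) * -0.57139 = 37.963 s

37.963 s


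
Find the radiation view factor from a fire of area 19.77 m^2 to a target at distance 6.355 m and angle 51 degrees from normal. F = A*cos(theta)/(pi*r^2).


cos(51 deg) = 0.62932
pi*r^2 = 126.88
F = 19.77 * 0.62932 / 126.88 = 0.098061

0.098061


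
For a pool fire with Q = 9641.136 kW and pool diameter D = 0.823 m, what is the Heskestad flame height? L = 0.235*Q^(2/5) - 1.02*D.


Q^(2/5) = 39.233
0.235 * Q^(2/5) = 9.2198
1.02 * D = 0.83946
L = 8.3803 m

8.3803 m


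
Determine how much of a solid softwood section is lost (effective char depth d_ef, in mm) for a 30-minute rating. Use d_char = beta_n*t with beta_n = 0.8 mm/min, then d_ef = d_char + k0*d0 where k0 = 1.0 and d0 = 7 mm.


d_char = 0.8 * 30 = 24 mm
d_ef = 24 + 1.0*7 = 31 mm

31 mm


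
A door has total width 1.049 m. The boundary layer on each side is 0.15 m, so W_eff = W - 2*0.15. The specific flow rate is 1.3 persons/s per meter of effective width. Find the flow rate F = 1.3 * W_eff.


W_eff = 1.049 - 0.30 = 0.749 m
F = 1.3 * 0.749 = 0.97370 persons/s

0.97370 persons/s


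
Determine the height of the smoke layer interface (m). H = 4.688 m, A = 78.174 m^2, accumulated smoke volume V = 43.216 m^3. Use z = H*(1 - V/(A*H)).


V/(A*H) = 0.11792
1 - 0.11792 = 0.88208
z = 4.688 * 0.88208 = 4.1352 m

4.1352 m


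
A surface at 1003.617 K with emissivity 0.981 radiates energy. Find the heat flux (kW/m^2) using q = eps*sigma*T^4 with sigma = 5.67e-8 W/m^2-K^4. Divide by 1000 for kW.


T^4 = 1.0145e+12
q = 0.981 * 5.67e-8 * 1.0145e+12 / 1000 = 56.432 kW/m^2

56.432 kW/m^2


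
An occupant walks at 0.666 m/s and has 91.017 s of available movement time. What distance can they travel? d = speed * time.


d = 0.666 * 91.017 = 60.617 m

60.617 m


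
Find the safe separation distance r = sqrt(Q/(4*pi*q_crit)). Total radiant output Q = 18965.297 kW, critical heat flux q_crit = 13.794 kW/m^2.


4*pi*q_crit = 173.34
Q/(4*pi*q_crit) = 109.41
r = sqrt(109.41) = 10.460 m

10.460 m
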